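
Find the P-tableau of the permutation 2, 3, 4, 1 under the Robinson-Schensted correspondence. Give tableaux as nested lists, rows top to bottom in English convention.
After inserting 2: P = [[2]].
After inserting 3: P = [[2, 3]].
After inserting 4: P = [[2, 3, 4]].
After inserting 1: P = [[1, 3, 4], [2]].

So P = [[1, 3, 4], [2]].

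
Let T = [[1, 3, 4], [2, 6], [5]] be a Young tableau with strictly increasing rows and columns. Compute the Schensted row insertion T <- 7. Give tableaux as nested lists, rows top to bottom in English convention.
7 is larger than every entry of row 1, so it is appended to row 1. The new tableau is [[1, 3, 4, 7], [2, 6], [5]].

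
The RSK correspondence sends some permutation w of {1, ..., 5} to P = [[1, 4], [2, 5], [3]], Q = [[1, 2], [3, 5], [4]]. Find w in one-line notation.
Reverse the RSK construction: for i from n down to 1, find the cell of Q containing i, remove the entry at that cell from P, and reverse-bump it up through P; the value ejected from row 1 is w(i).

Step i=5: Q has 5 at row 2, column 2; remove 5 from row 2 of P and reverse-bump: 5 enters row 1 and ejects 4. So w(5) = 4. P is now [[1, 5], [2], [3]].
Step i=4: Q has 4 at row 3, column 1; remove 3 from row 3 of P and reverse-bump: 3 enters row 2 and ejects 2; 2 enters row 1 and ejects 1. So w(4) = 1. P is now [[2, 5], [3]].
Step i=3: Q has 3 at row 2, column 1; remove 3 from row 2 of P and reverse-bump: 3 enters row 1 and ejects 2. So w(3) = 2. P is now [[3, 5]].
Step i=2: Q has 2 at row 1, column 2; remove that cell from P, ejecting 5. So w(2) = 5. P is now [[3]].
Step i=1: Q has 1 at row 1, column 1; remove that cell from P, ejecting 3. So w(1) = 3. P is now [].

So w = 3 5 2 1 4.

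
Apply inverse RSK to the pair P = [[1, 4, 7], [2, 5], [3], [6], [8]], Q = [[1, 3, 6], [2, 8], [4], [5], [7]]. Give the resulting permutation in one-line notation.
8 3 6 5 2 7 1 4

Reverse the RSK construction: for i from n down to 1, find the cell of Q containing i, remove the entry at that cell from P, and reverse-bump it up through P; the value ejected from row 1 is w(i).

Step i=8: Q has 8 at row 2, column 2; remove 5 from row 2 of P and reverse-bump: 5 enters row 1 and ejects 4. So w(8) = 4. P is now [[1, 5, 7], [2], [3], [6], [8]].
Step i=7: Q has 7 at row 5, column 1; remove 8 from row 5 of P and reverse-bump: 8 enters row 4 and ejects 6; 6 enters row 3 and ejects 3; 3 enters row 2 and ejects 2; 2 enters row 1 and ejects 1. So w(7) = 1. P is now [[2, 5, 7], [3], [6], [8]].
Step i=6: Q has 6 at row 1, column 3; remove that cell from P, ejecting 7. So w(6) = 7. P is now [[2, 5], [3], [6], [8]].
Step i=5: Q has 5 at row 4, column 1; remove 8 from row 4 of P and reverse-bump: 8 enters row 3 and ejects 6; 6 enters row 2 and ejects 3; 3 enters row 1 and ejects 2. So w(5) = 2. P is now [[3, 5], [6], [8]].
Step i=4: Q has 4 at row 3, column 1; remove 8 from row 3 of P and reverse-bump: 8 enters row 2 and ejects 6; 6 enters row 1 and ejects 5. So w(4) = 5. P is now [[3, 6], [8]].
Step i=3: Q has 3 at row 1, column 2; remove that cell from P, ejecting 6. So w(3) = 6. P is now [[3], [8]].
Step i=2: Q has 2 at row 2, column 1; remove 8 from row 2 of P and reverse-bump: 8 enters row 1 and ejects 3. So w(2) = 3. P is now [[8]].
Step i=1: Q has 1 at row 1, column 1; remove that cell from P, ejecting 8. So w(1) = 8. P is now [].

So w = 8 3 6 5 2 7 1 4.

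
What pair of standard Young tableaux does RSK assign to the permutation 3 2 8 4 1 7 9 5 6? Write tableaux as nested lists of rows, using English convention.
P = [[1, 4, 5, 6], [2, 7, 9], [3, 8]], Q = [[1, 3, 6, 7], [2, 4, 9], [5, 8]]

Insert each entry of the permutation into P by Schensted row insertion, recording in Q the position of each new cell.

Insert 3: appended to row 1. P = [[3]].
Insert 2: 2 bumps 3 from row 1; 3 starts row 2. P = [[2], [3]].
Insert 8: appended to row 1. P = [[2, 8], [3]].
Insert 4: 4 bumps 8 from row 1; 8 appends to row 2. P = [[2, 4], [3, 8]].
Insert 1: 1 bumps 2 from row 1; 2 bumps 3 from row 2; 3 starts row 3. P = [[1, 4], [2, 8], [3]].
Insert 7: appended to row 1. P = [[1, 4, 7], [2, 8], [3]].
Insert 9: appended to row 1. P = [[1, 4, 7, 9], [2, 8], [3]].
Insert 5: 5 bumps 7 from row 1; 7 bumps 8 from row 2; 8 appends to row 3. P = [[1, 4, 5, 9], [2, 7], [3, 8]].
Insert 6: 6 bumps 9 from row 1; 9 appends to row 2. P = [[1, 4, 5, 6], [2, 7, 9], [3, 8]].

So P = [[1, 4, 5, 6], [2, 7, 9], [3, 8]], Q = [[1, 3, 6, 7], [2, 4, 9], [5, 8]].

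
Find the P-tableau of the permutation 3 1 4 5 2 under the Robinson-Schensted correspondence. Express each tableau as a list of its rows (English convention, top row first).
Insert 3: appended to row 1. P = [[3]].
Insert 1: 1 bumps 3 from row 1; 3 starts row 2. P = [[1], [3]].
Insert 4: appended to row 1. P = [[1, 4], [3]].
Insert 5: appended to row 1. P = [[1, 4, 5], [3]].
Insert 2: 2 bumps 4 from row 1; 4 appends to row 2. P = [[1, 2, 5], [3, 4]].

So P = [[1, 2, 5], [3, 4]].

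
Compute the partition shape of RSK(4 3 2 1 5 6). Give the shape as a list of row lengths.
[3, 1, 1, 1]

RSK row insertion gives P = [[1, 5, 6], [2], [3], [4]], which has shape [3, 1, 1, 1].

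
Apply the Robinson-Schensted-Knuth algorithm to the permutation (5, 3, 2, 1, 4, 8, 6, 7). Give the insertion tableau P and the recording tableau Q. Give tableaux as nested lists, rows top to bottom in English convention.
P = [[1, 4, 6, 7], [2, 8], [3], [5]], Q = [[1, 5, 6, 8], [2, 7], [3], [4]]

Insert each entry of the permutation into P by Schensted row insertion, recording in Q the position of each new cell.

After inserting 5: P = [[5]].
After inserting 3: P = [[3], [5]].
After inserting 2: P = [[2], [3], [5]].
After inserting 1: P = [[1], [2], [3], [5]].
After inserting 4: P = [[1, 4], [2], [3], [5]].
After inserting 8: P = [[1, 4, 8], [2], [3], [5]].
After inserting 6: P = [[1, 4, 6], [2, 8], [3], [5]].
After inserting 7: P = [[1, 4, 6, 7], [2, 8], [3], [5]].

So P = [[1, 4, 6, 7], [2, 8], [3], [5]], Q = [[1, 5, 6, 8], [2, 7], [3], [4]].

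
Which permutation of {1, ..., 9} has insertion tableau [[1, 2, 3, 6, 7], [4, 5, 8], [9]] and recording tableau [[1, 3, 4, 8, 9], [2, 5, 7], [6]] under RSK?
4 1 5 9 8 2 3 6 7

Reverse the RSK construction: for i from n down to 1, find the cell of Q containing i, remove the entry at that cell from P, and reverse-bump it up through P; the value ejected from row 1 is w(i).

Step i=9: Q has 9 at row 1, column 5; remove that cell from P, ejecting 7. So w(9) = 7. P is now [[1, 2, 3, 6], [4, 5, 8], [9]].
Step i=8: Q has 8 at row 1, column 4; remove that cell from P, ejecting 6. So w(8) = 6. P is now [[1, 2, 3], [4, 5, 8], [9]].
Step i=7: Q has 7 at row 2, column 3; remove 8 from row 2 of P and reverse-bump: 8 enters row 1 and ejects 3. So w(7) = 3. P is now [[1, 2, 8], [4, 5], [9]].
Step i=6: Q has 6 at row 3, column 1; remove 9 from row 3 of P and reverse-bump: 9 enters row 2 and ejects 5; 5 enters row 1 and ejects 2. So w(6) = 2. P is now [[1, 5, 8], [4, 9]].
Step i=5: Q has 5 at row 2, column 2; remove 9 from row 2 of P and reverse-bump: 9 enters row 1 and ejects 8. So w(5) = 8. P is now [[1, 5, 9], [4]].
Step i=4: Q has 4 at row 1, column 3; remove that cell from P, ejecting 9. So w(4) = 9. P is now [[1, 5], [4]].
Step i=3: Q has 3 at row 1, column 2; remove that cell from P, ejecting 5. So w(3) = 5. P is now [[1], [4]].
Step i=2: Q has 2 at row 2, column 1; remove 4 from row 2 of P and reverse-bump: 4 enters row 1 and ejects 1. So w(2) = 1. P is now [[4]].
Step i=1: Q has 1 at row 1, column 1; remove that cell from P, ejecting 4. So w(1) = 4. P is now [].

So w = 4 1 5 9 8 2 3 6 7.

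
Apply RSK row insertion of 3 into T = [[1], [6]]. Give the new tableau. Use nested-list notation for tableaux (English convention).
3 is larger than every entry of row 1, so it is appended to row 1. The new tableau is [[1, 3], [6]].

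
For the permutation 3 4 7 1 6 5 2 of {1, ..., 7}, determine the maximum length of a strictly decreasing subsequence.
4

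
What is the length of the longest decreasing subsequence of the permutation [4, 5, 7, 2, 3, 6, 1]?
3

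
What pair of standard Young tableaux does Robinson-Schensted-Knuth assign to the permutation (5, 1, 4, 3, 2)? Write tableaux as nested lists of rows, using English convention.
P = [[1, 2], [3], [4], [5]], Q = [[1, 3], [2], [4], [5]]

Insert each entry of the permutation into P by Schensted row insertion, recording in Q the position of each new cell.

After inserting 5: P = [[5]].
After inserting 1: P = [[1], [5]].
After inserting 4: P = [[1, 4], [5]].
After inserting 3: P = [[1, 3], [4], [5]].
After inserting 2: P = [[1, 2], [3], [4], [5]].

So P = [[1, 2], [3], [4], [5]], Q = [[1, 3], [2], [4], [5]].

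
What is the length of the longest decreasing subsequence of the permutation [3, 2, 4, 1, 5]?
3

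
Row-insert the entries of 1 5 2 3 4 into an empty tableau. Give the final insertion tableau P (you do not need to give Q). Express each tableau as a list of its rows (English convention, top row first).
Insert 1: appended to row 1. P = [[1]].
Insert 5: appended to row 1. P = [[1, 5]].
Insert 2: 2 bumps 5 from row 1; 5 starts row 2. P = [[1, 2], [5]].
Insert 3: appended to row 1. P = [[1, 2, 3], [5]].
Insert 4: appended to row 1. P = [[1, 2, 3, 4], [5]].

So P = [[1, 2, 3, 4], [5]].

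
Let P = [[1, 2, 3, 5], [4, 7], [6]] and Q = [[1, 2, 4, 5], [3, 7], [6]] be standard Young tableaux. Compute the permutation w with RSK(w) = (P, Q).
1 6 2 4 7 3 5

Reverse the RSK construction: for i from n down to 1, find the cell of Q containing i, remove the entry at that cell from P, and reverse-bump it up through P; the value ejected from row 1 is w(i).

Step i=7: Q has 7 at row 2, column 2; remove 7 from row 2 of P and reverse-bump: 7 enters row 1 and ejects 5. So w(7) = 5. P is now [[1, 2, 3, 7], [4], [6]].
Step i=6: Q has 6 at row 3, column 1; remove 6 from row 3 of P and reverse-bump: 6 enters row 2 and ejects 4; 4 enters row 1 and ejects 3. So w(6) = 3. P is now [[1, 2, 4, 7], [6]].
Step i=5: Q has 5 at row 1, column 4; remove that cell from P, ejecting 7. So w(5) = 7. P is now [[1, 2, 4], [6]].
Step i=4: Q has 4 at row 1, column 3; remove that cell from P, ejecting 4. So w(4) = 4. P is now [[1, 2], [6]].
Step i=3: Q has 3 at row 2, column 1; remove 6 from row 2 of P and reverse-bump: 6 enters row 1 and ejects 2. So w(3) = 2. P is now [[1, 6]].
Step i=2: Q has 2 at row 1, column 2; remove that cell from P, ejecting 6. So w(2) = 6. P is now [[1]].
Step i=1: Q has 1 at row 1, column 1; remove that cell from P, ejecting 1. So w(1) = 1. P is now [].

So w = 1 6 2 4 7 3 5.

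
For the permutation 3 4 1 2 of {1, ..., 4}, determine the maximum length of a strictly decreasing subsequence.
2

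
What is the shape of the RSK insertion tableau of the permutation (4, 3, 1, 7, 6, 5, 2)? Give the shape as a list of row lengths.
RSK row insertion gives P = [[1, 2], [3, 5], [4, 6], [7]], which has shape [2, 2, 2, 1].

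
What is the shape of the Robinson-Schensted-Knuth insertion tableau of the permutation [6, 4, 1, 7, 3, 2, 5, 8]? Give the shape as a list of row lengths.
[4, 2, 1, 1]

Row-insert each entry into an empty tableau.

After inserting 6: P = [[6]].
After inserting 4: P = [[4], [6]].
After inserting 1: P = [[1], [4], [6]].
After inserting 7: P = [[1, 7], [4], [6]].
After inserting 3: P = [[1, 3], [4, 7], [6]].
After inserting 2: P = [[1, 2], [3, 7], [4], [6]].
After inserting 5: P = [[1, 2, 5], [3, 7], [4], [6]].
After inserting 8: P = [[1, 2, 5, 8], [3, 7], [4], [6]].

The final insertion tableau P = [[1, 2, 5, 8], [3, 7], [4], [6]] has shape [4, 2, 1, 1].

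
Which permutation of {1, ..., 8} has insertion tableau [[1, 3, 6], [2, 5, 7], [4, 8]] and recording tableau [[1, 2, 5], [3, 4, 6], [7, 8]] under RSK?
4 5 2 3 8 7 1 6

Reverse the RSK construction: for i from n down to 1, find the cell of Q containing i, remove the entry at that cell from P, and reverse-bump it up through P; the value ejected from row 1 is w(i).

Step i=8: Q has 8 at row 3, column 2; remove 8 from row 3 of P and reverse-bump: 8 enters row 2 and ejects 7; 7 enters row 1 and ejects 6. So w(8) = 6. P is now [[1, 3, 7], [2, 5, 8], [4]].
Step i=7: Q has 7 at row 3, column 1; remove 4 from row 3 of P and reverse-bump: 4 enters row 2 and ejects 2; 2 enters row 1 and ejects 1. So w(7) = 1. P is now [[2, 3, 7], [4, 5, 8]].
Step i=6: Q has 6 at row 2, column 3; remove 8 from row 2 of P and reverse-bump: 8 enters row 1 and ejects 7. So w(6) = 7. P is now [[2, 3, 8], [4, 5]].
Step i=5: Q has 5 at row 1, column 3; remove that cell from P, ejecting 8. So w(5) = 8. P is now [[2, 3], [4, 5]].
Step i=4: Q has 4 at row 2, column 2; remove 5 from row 2 of P and reverse-bump: 5 enters row 1 and ejects 3. So w(4) = 3. P is now [[2, 5], [4]].
Step i=3: Q has 3 at row 2, column 1; remove 4 from row 2 of P and reverse-bump: 4 enters row 1 and ejects 2. So w(3) = 2. P is now [[4, 5]].
Step i=2: Q has 2 at row 1, column 2; remove that cell from P, ejecting 5. So w(2) = 5. P is now [[4]].
Step i=1: Q has 1 at row 1, column 1; remove that cell from P, ejecting 4. So w(1) = 4. P is now [].

So w = 4 5 2 3 8 7 1 6.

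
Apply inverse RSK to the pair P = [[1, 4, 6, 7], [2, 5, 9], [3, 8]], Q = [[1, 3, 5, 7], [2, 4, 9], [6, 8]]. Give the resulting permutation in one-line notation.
Reverse the RSK construction: for i from n down to 1, find the cell of Q containing i, remove the entry at that cell from P, and reverse-bump it up through P; the value ejected from row 1 is w(i).

Step i=9: Q has 9 at row 2, column 3; remove 9 from row 2 of P and reverse-bump: 9 enters row 1 and ejects 7. So w(9) = 7. P is now [[1, 4, 6, 9], [2, 5], [3, 8]].
Step i=8: Q has 8 at row 3, column 2; remove 8 from row 3 of P and reverse-bump: 8 enters row 2 and ejects 5; 5 enters row 1 and ejects 4. So w(8) = 4. P is now [[1, 5, 6, 9], [2, 8], [3]].
Step i=7: Q has 7 at row 1, column 4; remove that cell from P, ejecting 9. So w(7) = 9. P is now [[1, 5, 6], [2, 8], [3]].
Step i=6: Q has 6 at row 3, column 1; remove 3 from row 3 of P and reverse-bump: 3 enters row 2 and ejects 2; 2 enters row 1 and ejects 1. So w(6) = 1. P is now [[2, 5, 6], [3, 8]].
Step i=5: Q has 5 at row 1, column 3; remove that cell from P, ejecting 6. So w(5) = 6. P is now [[2, 5], [3, 8]].
Step i=4: Q has 4 at row 2, column 2; remove 8 from row 2 of P and reverse-bump: 8 enters row 1 and ejects 5. So w(4) = 5. P is now [[2, 8], [3]].
Step i=3: Q has 3 at row 1, column 2; remove that cell from P, ejecting 8. So w(3) = 8. P is now [[2], [3]].
Step i=2: Q has 2 at row 2, column 1; remove 3 from row 2 of P and reverse-bump: 3 enters row 1 and ejects 2. So w(2) = 2. P is now [[3]].
Step i=1: Q has 1 at row 1, column 1; remove that cell from P, ejecting 3. So w(1) = 3. P is now [].

So w = 3 2 8 5 6 1 9 4 7.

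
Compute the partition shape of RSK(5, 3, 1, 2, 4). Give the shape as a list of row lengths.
[3, 1, 1]

Row-insert each entry into an empty tableau.

After inserting 5: P = [[5]].
After inserting 3: P = [[3], [5]].
After inserting 1: P = [[1], [3], [5]].
After inserting 2: P = [[1, 2], [3], [5]].
After inserting 4: P = [[1, 2, 4], [3], [5]].

The final insertion tableau P = [[1, 2, 4], [3], [5]] has shape [3, 1, 1].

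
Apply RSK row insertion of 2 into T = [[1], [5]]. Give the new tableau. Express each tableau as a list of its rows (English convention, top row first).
[[1, 2], [5]]

2 is larger than every entry of row 1, so it is appended to row 1. The new tableau is [[1, 2], [5]].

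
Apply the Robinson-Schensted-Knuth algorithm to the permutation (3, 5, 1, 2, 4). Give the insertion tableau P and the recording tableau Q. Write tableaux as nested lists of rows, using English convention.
P = [[1, 2, 4], [3, 5]], Q = [[1, 2, 5], [3, 4]]

Insert each entry of the permutation into P by Schensted row insertion, recording in Q the position of each new cell.

Insert 3: appended to row 1. P = [[3]].
Insert 5: appended to row 1. P = [[3, 5]].
Insert 1: 1 bumps 3 from row 1; 3 starts row 2. P = [[1, 5], [3]].
Insert 2: 2 bumps 5 from row 1; 5 appends to row 2. P = [[1, 2], [3, 5]].
Insert 4: appended to row 1. P = [[1, 2, 4], [3, 5]].

So P = [[1, 2, 4], [3, 5]], Q = [[1, 2, 5], [3, 4]].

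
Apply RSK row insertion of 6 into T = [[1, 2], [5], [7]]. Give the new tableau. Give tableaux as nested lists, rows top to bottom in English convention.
6 is larger than every entry of row 1, so it is appended to row 1. The new tableau is [[1, 2, 6], [5], [7]].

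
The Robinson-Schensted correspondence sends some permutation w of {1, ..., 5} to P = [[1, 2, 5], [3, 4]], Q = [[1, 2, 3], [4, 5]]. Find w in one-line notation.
3 4 5 1 2

Reverse the RSK construction: for i from n down to 1, find the cell of Q containing i, remove the entry at that cell from P, and reverse-bump it up through P; the value ejected from row 1 is w(i).

Step i=5: Q has 5 at row 2, column 2; remove 4 from row 2 of P and reverse-bump: 4 enters row 1 and ejects 2. So w(5) = 2. P is now [[1, 4, 5], [3]].
Step i=4: Q has 4 at row 2, column 1; remove 3 from row 2 of P and reverse-bump: 3 enters row 1 and ejects 1. So w(4) = 1. P is now [[3, 4, 5]].
Step i=3: Q has 3 at row 1, column 3; remove that cell from P, ejecting 5. So w(3) = 5. P is now [[3, 4]].
Step i=2: Q has 2 at row 1, column 2; remove that cell from P, ejecting 4. So w(2) = 4. P is now [[3]].
Step i=1: Q has 1 at row 1, column 1; remove that cell from P, ejecting 3. So w(1) = 3. P is now [].

So w = 3 4 5 1 2.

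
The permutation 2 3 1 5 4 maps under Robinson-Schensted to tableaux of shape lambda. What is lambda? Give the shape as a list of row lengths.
Row-insert each entry into an empty tableau.

After inserting 2: P = [[2]].
After inserting 3: P = [[2, 3]].
After inserting 1: P = [[1, 3], [2]].
After inserting 5: P = [[1, 3, 5], [2]].
After inserting 4: P = [[1, 3, 4], [2, 5]].

The final insertion tableau P = [[1, 3, 4], [2, 5]] has shape [3, 2].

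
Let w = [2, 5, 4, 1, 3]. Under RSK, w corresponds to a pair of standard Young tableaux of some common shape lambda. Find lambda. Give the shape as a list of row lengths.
[2, 2, 1]

RSK row insertion gives P = [[1, 3], [2, 4], [5]], which has shape [2, 2, 1].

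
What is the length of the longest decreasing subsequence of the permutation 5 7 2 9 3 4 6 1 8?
3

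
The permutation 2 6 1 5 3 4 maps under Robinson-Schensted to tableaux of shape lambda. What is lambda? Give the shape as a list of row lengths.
Row-insert each entry into an empty tableau.

After inserting 2: P = [[2]].
After inserting 6: P = [[2, 6]].
After inserting 1: P = [[1, 6], [2]].
After inserting 5: P = [[1, 5], [2, 6]].
After inserting 3: P = [[1, 3], [2, 5], [6]].
After inserting 4: P = [[1, 3, 4], [2, 5], [6]].

The final insertion tableau P = [[1, 3, 4], [2, 5], [6]] has shape [3, 2, 1].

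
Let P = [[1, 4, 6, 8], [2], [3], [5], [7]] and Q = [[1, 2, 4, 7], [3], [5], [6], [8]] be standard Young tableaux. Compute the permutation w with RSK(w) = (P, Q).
3 7 5 6 4 2 8 1

Reverse the RSK construction: for i from n down to 1, find the cell of Q containing i, remove the entry at that cell from P, and reverse-bump it up through P; the value ejected from row 1 is w(i).

Step i=8: Q has 8 at row 5, column 1; remove 7 from row 5 of P and reverse-bump: 7 enters row 4 and ejects 5; 5 enters row 3 and ejects 3; 3 enters row 2 and ejects 2; 2 enters row 1 and ejects 1. So w(8) = 1. P is now [[2, 4, 6, 8], [3], [5], [7]].
Step i=7: Q has 7 at row 1, column 4; remove that cell from P, ejecting 8. So w(7) = 8. P is now [[2, 4, 6], [3], [5], [7]].
Step i=6: Q has 6 at row 4, column 1; remove 7 from row 4 of P and reverse-bump: 7 enters row 3 and ejects 5; 5 enters row 2 and ejects 3; 3 enters row 1 and ejects 2. So w(6) = 2. P is now [[3, 4, 6], [5], [7]].
Step i=5: Q has 5 at row 3, column 1; remove 7 from row 3 of P and reverse-bump: 7 enters row 2 and ejects 5; 5 enters row 1 and ejects 4. So w(5) = 4. P is now [[3, 5, 6], [7]].
Step i=4: Q has 4 at row 1, column 3; remove that cell from P, ejecting 6. So w(4) = 6. P is now [[3, 5], [7]].
Step i=3: Q has 3 at row 2, column 1; remove 7 from row 2 of P and reverse-bump: 7 enters row 1 and ejects 5. So w(3) = 5. P is now [[3, 7]].
Step i=2: Q has 2 at row 1, column 2; remove that cell from P, ejecting 7. So w(2) = 7. P is now [[3]].
Step i=1: Q has 1 at row 1, column 1; remove that cell from P, ejecting 3. So w(1) = 3. P is now [].

So w = 3 7 5 6 4 2 8 1.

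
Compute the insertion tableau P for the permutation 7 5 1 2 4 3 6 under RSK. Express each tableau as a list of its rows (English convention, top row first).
P = [[1, 2, 3, 6], [4], [5], [7]]

Insert 7: appended to row 1. P = [[7]].
Insert 5: 5 bumps 7 from row 1; 7 starts row 2. P = [[5], [7]].
Insert 1: 1 bumps 5 from row 1; 5 bumps 7 from row 2; 7 starts row 3. P = [[1], [5], [7]].
Insert 2: appended to row 1. P = [[1, 2], [5], [7]].
Insert 4: appended to row 1. P = [[1, 2, 4], [5], [7]].
Insert 3: 3 bumps 4 from row 1; 4 bumps 5 from row 2; 5 bumps 7 from row 3; 7 starts row 4. P = [[1, 2, 3], [4], [5], [7]].
Insert 6: appended to row 1. P = [[1, 2, 3, 6], [4], [5], [7]].

So P = [[1, 2, 3, 6], [4], [5], [7]].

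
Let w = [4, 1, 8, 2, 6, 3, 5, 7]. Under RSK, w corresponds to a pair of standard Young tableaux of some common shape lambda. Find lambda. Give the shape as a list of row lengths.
[5, 2, 1]

Row-insert each entry into an empty tableau.

After inserting 4: P = [[4]].
After inserting 1: P = [[1], [4]].
After inserting 8: P = [[1, 8], [4]].
After inserting 2: P = [[1, 2], [4, 8]].
After inserting 6: P = [[1, 2, 6], [4, 8]].
After inserting 3: P = [[1, 2, 3], [4, 6], [8]].
After inserting 5: P = [[1, 2, 3, 5], [4, 6], [8]].
After inserting 7: P = [[1, 2, 3, 5, 7], [4, 6], [8]].

The final insertion tableau P = [[1, 2, 3, 5, 7], [4, 6], [8]] has shape [5, 2, 1].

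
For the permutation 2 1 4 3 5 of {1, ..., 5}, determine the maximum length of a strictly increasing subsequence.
3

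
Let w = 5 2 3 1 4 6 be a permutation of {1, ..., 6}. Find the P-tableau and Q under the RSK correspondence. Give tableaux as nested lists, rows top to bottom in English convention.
P = [[1, 3, 4, 6], [2], [5]], Q = [[1, 3, 5, 6], [2], [4]]

Insert each entry of the permutation into P by Schensted row insertion, recording in Q the position of each new cell.

Insert 5: appended to row 1. P = [[5]].
Insert 2: 2 bumps 5 from row 1; 5 starts row 2. P = [[2], [5]].
Insert 3: appended to row 1. P = [[2, 3], [5]].
Insert 1: 1 bumps 2 from row 1; 2 bumps 5 from row 2; 5 starts row 3. P = [[1, 3], [2], [5]].
Insert 4: appended to row 1. P = [[1, 3, 4], [2], [5]].
Insert 6: appended to row 1. P = [[1, 3, 4, 6], [2], [5]].

So P = [[1, 3, 4, 6], [2], [5]], Q = [[1, 3, 5, 6], [2], [4]].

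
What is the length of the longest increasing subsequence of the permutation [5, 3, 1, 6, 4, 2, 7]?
3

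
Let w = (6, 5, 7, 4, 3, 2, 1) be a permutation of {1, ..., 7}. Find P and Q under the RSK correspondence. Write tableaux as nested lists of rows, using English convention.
Insert each entry of the permutation into P by Schensted row insertion, recording in Q the position of each new cell.

Insert 6: appended to row 1. P = [[6]].
Insert 5: 5 bumps 6 from row 1; 6 starts row 2. P = [[5], [6]].
Insert 7: appended to row 1. P = [[5, 7], [6]].
Insert 4: 4 bumps 5 from row 1; 5 bumps 6 from row 2; 6 starts row 3. P = [[4, 7], [5], [6]].
Insert 3: 3 bumps 4 from row 1; 4 bumps 5 from row 2; 5 bumps 6 from row 3; 6 starts row 4. P = [[3, 7], [4], [5], [6]].
Insert 2: 2 bumps 3 from row 1; 3 bumps 4 from row 2; 4 bumps 5 from row 3; 5 bumps 6 from row 4; 6 starts row 5. P = [[2, 7], [3], [4], [5], [6]].
Insert 1: 1 bumps 2 from row 1; 2 bumps 3 from row 2; 3 bumps 4 from row 3; 4 bumps 5 from row 4; 5 bumps 6 from row 5; 6 starts row 6. P = [[1, 7], [2], [3], [4], [5], [6]].

So P = [[1, 7], [2], [3], [4], [5], [6]], Q = [[1, 3], [2], [4], [5], [6], [7]].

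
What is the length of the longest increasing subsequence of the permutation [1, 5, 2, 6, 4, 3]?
3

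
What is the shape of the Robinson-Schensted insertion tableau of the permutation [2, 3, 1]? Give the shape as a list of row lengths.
Row-insert each entry into an empty tableau.

After inserting 2: P = [[2]].
After inserting 3: P = [[2, 3]].
After inserting 1: P = [[1, 3], [2]].

The final insertion tableau P = [[1, 3], [2]] has shape [2, 1].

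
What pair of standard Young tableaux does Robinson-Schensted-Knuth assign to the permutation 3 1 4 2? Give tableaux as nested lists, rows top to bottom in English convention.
Insert each entry of the permutation into P by Schensted row insertion, recording in Q the position of each new cell.

Insert 3: appended to row 1. P = [[3]].
Insert 1: 1 bumps 3 from row 1; 3 starts row 2. P = [[1], [3]].
Insert 4: appended to row 1. P = [[1, 4], [3]].
Insert 2: 2 bumps 4 from row 1; 4 appends to row 2. P = [[1, 2], [3, 4]].

So P = [[1, 2], [3, 4]], Q = [[1, 3], [2, 4]].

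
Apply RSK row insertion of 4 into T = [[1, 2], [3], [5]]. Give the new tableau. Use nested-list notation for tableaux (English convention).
[[1, 2, 4], [3], [5]]

4 is larger than every entry of row 1, so it is appended to row 1. The new tableau is [[1, 2, 4], [3], [5]].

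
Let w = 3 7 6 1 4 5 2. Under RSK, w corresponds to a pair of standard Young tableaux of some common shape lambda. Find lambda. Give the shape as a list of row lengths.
RSK row insertion gives P = [[1, 2, 5], [3, 4], [6], [7]], which has shape [3, 2, 1, 1].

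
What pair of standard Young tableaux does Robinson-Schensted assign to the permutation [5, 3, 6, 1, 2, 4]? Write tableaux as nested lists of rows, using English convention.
Insert each entry of the permutation into P by Schensted row insertion, recording in Q the position of each new cell.

Insert 5: appended to row 1. P = [[5]].
Insert 3: 3 bumps 5 from row 1; 5 starts row 2. P = [[3], [5]].
Insert 6: appended to row 1. P = [[3, 6], [5]].
Insert 1: 1 bumps 3 from row 1; 3 bumps 5 from row 2; 5 starts row 3. P = [[1, 6], [3], [5]].
Insert 2: 2 bumps 6 from row 1; 6 appends to row 2. P = [[1, 2], [3, 6], [5]].
Insert 4: appended to row 1. P = [[1, 2, 4], [3, 6], [5]].

So P = [[1, 2, 4], [3, 6], [5]], Q = [[1, 3, 6], [2, 5], [4]].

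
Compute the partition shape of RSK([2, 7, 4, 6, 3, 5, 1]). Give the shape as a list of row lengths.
Row-insert each entry into an empty tableau.

After inserting 2: P = [[2]].
After inserting 7: P = [[2, 7]].
After inserting 4: P = [[2, 4], [7]].
After inserting 6: P = [[2, 4, 6], [7]].
After inserting 3: P = [[2, 3, 6], [4], [7]].
After inserting 5: P = [[2, 3, 5], [4, 6], [7]].
After inserting 1: P = [[1, 3, 5], [2, 6], [4], [7]].

The final insertion tableau P = [[1, 3, 5], [2, 6], [4], [7]] has shape [3, 2, 1, 1].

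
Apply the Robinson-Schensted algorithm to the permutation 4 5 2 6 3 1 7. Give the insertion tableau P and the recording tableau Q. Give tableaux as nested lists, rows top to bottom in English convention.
Insert each entry of the permutation into P by Schensted row insertion, recording in Q the position of each new cell.

Insert 4: appended to row 1. P = [[4]].
Insert 5: appended to row 1. P = [[4, 5]].
Insert 2: 2 bumps 4 from row 1; 4 starts row 2. P = [[2, 5], [4]].
Insert 6: appended to row 1. P = [[2, 5, 6], [4]].
Insert 3: 3 bumps 5 from row 1; 5 appends to row 2. P = [[2, 3, 6], [4, 5]].
Insert 1: 1 bumps 2 from row 1; 2 bumps 4 from row 2; 4 starts row 3. P = [[1, 3, 6], [2, 5], [4]].
Insert 7: appended to row 1. P = [[1, 3, 6, 7], [2, 5], [4]].

So P = [[1, 3, 6, 7], [2, 5], [4]], Q = [[1, 2, 4, 7], [3, 5], [6]].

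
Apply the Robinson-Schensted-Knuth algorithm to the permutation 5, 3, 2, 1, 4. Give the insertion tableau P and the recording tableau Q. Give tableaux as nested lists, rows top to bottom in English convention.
Insert each entry of the permutation into P by Schensted row insertion, recording in Q the position of each new cell.

Insert 5: appended to row 1. P = [[5]].
Insert 3: 3 bumps 5 from row 1; 5 starts row 2. P = [[3], [5]].
Insert 2: 2 bumps 3 from row 1; 3 bumps 5 from row 2; 5 starts row 3. P = [[2], [3], [5]].
Insert 1: 1 bumps 2 from row 1; 2 bumps 3 from row 2; 3 bumps 5 from row 3; 5 starts row 4. P = [[1], [2], [3], [5]].
Insert 4: appended to row 1. P = [[1, 4], [2], [3], [5]].

So P = [[1, 4], [2], [3], [5]], Q = [[1, 5], [2], [3], [4]].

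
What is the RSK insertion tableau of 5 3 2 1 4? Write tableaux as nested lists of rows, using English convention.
P = [[1, 4], [2], [3], [5]]

After inserting 5: P = [[5]].
After inserting 3: P = [[3], [5]].
After inserting 2: P = [[2], [3], [5]].
After inserting 1: P = [[1], [2], [3], [5]].
After inserting 4: P = [[1, 4], [2], [3], [5]].

So P = [[1, 4], [2], [3], [5]].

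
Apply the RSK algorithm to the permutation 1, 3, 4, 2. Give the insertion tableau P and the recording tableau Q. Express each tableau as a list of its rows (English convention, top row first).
P = [[1, 2, 4], [3]], Q = [[1, 2, 3], [4]]

Insert each entry of the permutation into P by Schensted row insertion, recording in Q the position of each new cell.

Insert 1: appended to row 1. P = [[1]].
Insert 3: appended to row 1. P = [[1, 3]].
Insert 4: appended to row 1. P = [[1, 3, 4]].
Insert 2: 2 bumps 3 from row 1; 3 starts row 2. P = [[1, 2, 4], [3]].

So P = [[1, 2, 4], [3]], Q = [[1, 2, 3], [4]].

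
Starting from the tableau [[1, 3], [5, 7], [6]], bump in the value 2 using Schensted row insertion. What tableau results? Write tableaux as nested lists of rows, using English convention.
In row 1, 2 replaces 3 (the leftmost entry greater than 2); 3 is bumped to row 2. In row 2, 3 replaces 5 (the leftmost entry greater than 3); 5 is bumped to row 3. In row 3, 5 replaces 6 (the leftmost entry greater than 5); 6 is bumped to row 4. 6 starts a new row 4. The new tableau is [[1, 2], [3, 7], [5], [6]].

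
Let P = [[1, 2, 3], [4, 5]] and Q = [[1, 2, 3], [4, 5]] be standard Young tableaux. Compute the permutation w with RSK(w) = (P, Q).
1 4 5 2 3

Reverse RSK: for i = n, n-1, ..., 1, locate i in Q, remove the corresponding corner cell from P, and reverse-bump its entry up through P; the value ejected from row 1 is w(i).

So w = 1 4 5 2 3.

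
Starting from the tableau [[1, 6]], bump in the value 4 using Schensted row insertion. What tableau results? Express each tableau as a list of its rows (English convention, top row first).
[[1, 4], [6]]

In row 1, 4 replaces 6 (the leftmost entry greater than 4); 6 is bumped to row 2. 6 starts a new row 2. The new tableau is [[1, 4], [6]].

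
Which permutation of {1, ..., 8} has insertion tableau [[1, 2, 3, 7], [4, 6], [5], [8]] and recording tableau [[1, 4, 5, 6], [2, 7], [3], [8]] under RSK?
Reverse RSK: for i = n, n-1, ..., 1, locate i in Q, remove the corresponding corner cell from P, and reverse-bump its entry up through P; the value ejected from row 1 is w(i).

So w = 8 5 1 2 6 7 4 3.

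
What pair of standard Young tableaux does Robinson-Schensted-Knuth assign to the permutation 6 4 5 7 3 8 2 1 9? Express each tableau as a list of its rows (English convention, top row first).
P = [[1, 5, 7, 8, 9], [2], [3], [4], [6]], Q = [[1, 3, 4, 6, 9], [2], [5], [7], [8]]

Insert each entry of the permutation into P by Schensted row insertion, recording in Q the position of each new cell.

Insert 6: appended to row 1. P = [[6]], Q = [[1]].
Insert 4: 4 bumps 6 from row 1; 6 starts row 2. P = [[4], [6]], Q = [[1], [2]].
Insert 5: appended to row 1. P = [[4, 5], [6]], Q = [[1, 3], [2]].
Insert 7: appended to row 1. P = [[4, 5, 7], [6]], Q = [[1, 3, 4], [2]].
Insert 3: 3 bumps 4 from row 1; 4 bumps 6 from row 2; 6 starts row 3. P = [[3, 5, 7], [4], [6]], Q = [[1, 3, 4], [2], [5]].
Insert 8: appended to row 1. P = [[3, 5, 7, 8], [4], [6]], Q = [[1, 3, 4, 6], [2], [5]].
Insert 2: 2 bumps 3 from row 1; 3 bumps 4 from row 2; 4 bumps 6 from row 3; 6 starts row 4. P = [[2, 5, 7, 8], [3], [4], [6]], Q = [[1, 3, 4, 6], [2], [5], [7]].
Insert 1: 1 bumps 2 from row 1; 2 bumps 3 from row 2; 3 bumps 4 from row 3; 4 bumps 6 from row 4; 6 starts row 5. P = [[1, 5, 7, 8], [2], [3], [4], [6]], Q = [[1, 3, 4, 6], [2], [5], [7], [8]].
Insert 9: appended to row 1. P = [[1, 5, 7, 8, 9], [2], [3], [4], [6]], Q = [[1, 3, 4, 6, 9], [2], [5], [7], [8]].

So P = [[1, 5, 7, 8, 9], [2], [3], [4], [6]], Q = [[1, 3, 4, 6, 9], [2], [5], [7], [8]].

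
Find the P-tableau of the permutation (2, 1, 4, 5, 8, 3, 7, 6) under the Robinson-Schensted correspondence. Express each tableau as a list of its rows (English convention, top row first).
P = [[1, 3, 5, 6], [2, 4, 7], [8]]

Insert 2: appended to row 1. P = [[2]].
Insert 1: 1 bumps 2 from row 1; 2 starts row 2. P = [[1], [2]].
Insert 4: appended to row 1. P = [[1, 4], [2]].
Insert 5: appended to row 1. P = [[1, 4, 5], [2]].
Insert 8: appended to row 1. P = [[1, 4, 5, 8], [2]].
Insert 3: 3 bumps 4 from row 1; 4 appends to row 2. P = [[1, 3, 5, 8], [2, 4]].
Insert 7: 7 bumps 8 from row 1; 8 appends to row 2. P = [[1, 3, 5, 7], [2, 4, 8]].
Insert 6: 6 bumps 7 from row 1; 7 bumps 8 from row 2; 8 starts row 3. P = [[1, 3, 5, 6], [2, 4, 7], [8]].

So P = [[1, 3, 5, 6], [2, 4, 7], [8]].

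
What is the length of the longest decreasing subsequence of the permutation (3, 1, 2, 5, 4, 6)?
2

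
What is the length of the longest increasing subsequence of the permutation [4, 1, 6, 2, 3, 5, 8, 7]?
5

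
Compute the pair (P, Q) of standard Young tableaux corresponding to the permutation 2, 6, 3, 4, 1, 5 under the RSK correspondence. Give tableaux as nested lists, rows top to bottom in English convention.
P = [[1, 3, 4, 5], [2], [6]], Q = [[1, 2, 4, 6], [3], [5]]

Insert each entry of the permutation into P by Schensted row insertion, recording in Q the position of each new cell.

After inserting 2: P = [[2]].
After inserting 6: P = [[2, 6]].
After inserting 3: P = [[2, 3], [6]].
After inserting 4: P = [[2, 3, 4], [6]].
After inserting 1: P = [[1, 3, 4], [2], [6]].
After inserting 5: P = [[1, 3, 4, 5], [2], [6]].

So P = [[1, 3, 4, 5], [2], [6]], Q = [[1, 2, 4, 6], [3], [5]].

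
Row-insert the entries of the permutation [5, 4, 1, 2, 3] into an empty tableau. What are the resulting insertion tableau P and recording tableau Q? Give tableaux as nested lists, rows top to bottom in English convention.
P = [[1, 2, 3], [4], [5]], Q = [[1, 4, 5], [2], [3]]

Insert each entry of the permutation into P by Schensted row insertion, recording in Q the position of each new cell.

Insert 5: appended to row 1. P = [[5]], Q = [[1]].
Insert 4: 4 bumps 5 from row 1; 5 starts row 2. P = [[4], [5]], Q = [[1], [2]].
Insert 1: 1 bumps 4 from row 1; 4 bumps 5 from row 2; 5 starts row 3. P = [[1], [4], [5]], Q = [[1], [2], [3]].
Insert 2: appended to row 1. P = [[1, 2], [4], [5]], Q = [[1, 4], [2], [3]].
Insert 3: appended to row 1. P = [[1, 2, 3], [4], [5]], Q = [[1, 4, 5], [2], [3]].

So P = [[1, 2, 3], [4], [5]], Q = [[1, 4, 5], [2], [3]].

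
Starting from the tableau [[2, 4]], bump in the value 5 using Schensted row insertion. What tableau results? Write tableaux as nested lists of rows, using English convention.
5 is larger than every entry of row 1, so it is appended to row 1. The new tableau is [[2, 4, 5]].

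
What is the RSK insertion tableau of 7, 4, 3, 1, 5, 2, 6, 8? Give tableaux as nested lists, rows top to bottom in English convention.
Insert 7: appended to row 1. P = [[7]].
Insert 4: 4 bumps 7 from row 1; 7 starts row 2. P = [[4], [7]].
Insert 3: 3 bumps 4 from row 1; 4 bumps 7 from row 2; 7 starts row 3. P = [[3], [4], [7]].
Insert 1: 1 bumps 3 from row 1; 3 bumps 4 from row 2; 4 bumps 7 from row 3; 7 starts row 4. P = [[1], [3], [4], [7]].
Insert 5: appended to row 1. P = [[1, 5], [3], [4], [7]].
Insert 2: 2 bumps 5 from row 1; 5 appends to row 2. P = [[1, 2], [3, 5], [4], [7]].
Insert 6: appended to row 1. P = [[1, 2, 6], [3, 5], [4], [7]].
Insert 8: appended to row 1. P = [[1, 2, 6, 8], [3, 5], [4], [7]].

So P = [[1, 2, 6, 8], [3, 5], [4], [7]].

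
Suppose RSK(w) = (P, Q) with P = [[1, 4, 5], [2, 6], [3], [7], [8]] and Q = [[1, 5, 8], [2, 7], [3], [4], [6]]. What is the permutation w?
8 7 3 2 6 1 4 5

Reverse the RSK construction: for i from n down to 1, find the cell of Q containing i, remove the entry at that cell from P, and reverse-bump it up through P; the value ejected from row 1 is w(i).

Step i=8: Q has 8 at row 1, column 3; remove that cell from P, ejecting 5. So w(8) = 5. P is now [[1, 4], [2, 6], [3], [7], [8]].
Step i=7: Q has 7 at row 2, column 2; remove 6 from row 2 of P and reverse-bump: 6 enters row 1 and ejects 4. So w(7) = 4. P is now [[1, 6], [2], [3], [7], [8]].
Step i=6: Q has 6 at row 5, column 1; remove 8 from row 5 of P and reverse-bump: 8 enters row 4 and ejects 7; 7 enters row 3 and ejects 3; 3 enters row 2 and ejects 2; 2 enters row 1 and ejects 1. So w(6) = 1. P is now [[2, 6], [3], [7], [8]].
Step i=5: Q has 5 at row 1, column 2; remove that cell from P, ejecting 6. So w(5) = 6. P is now [[2], [3], [7], [8]].
Step i=4: Q has 4 at row 4, column 1; remove 8 from row 4 of P and reverse-bump: 8 enters row 3 and ejects 7; 7 enters row 2 and ejects 3; 3 enters row 1 and ejects 2. So w(4) = 2. P is now [[3], [7], [8]].
Step i=3: Q has 3 at row 3, column 1; remove 8 from row 3 of P and reverse-bump: 8 enters row 2 and ejects 7; 7 enters row 1 and ejects 3. So w(3) = 3. P is now [[7], [8]].
Step i=2: Q has 2 at row 2, column 1; remove 8 from row 2 of P and reverse-bump: 8 enters row 1 and ejects 7. So w(2) = 7. P is now [[8]].
Step i=1: Q has 1 at row 1, column 1; remove that cell from P, ejecting 8. So w(1) = 8. P is now [].

So w = 8 7 3 2 6 1 4 5.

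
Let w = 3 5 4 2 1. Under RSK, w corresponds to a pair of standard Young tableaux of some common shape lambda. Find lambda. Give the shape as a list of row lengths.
Row-insert each entry into an empty tableau.

After inserting 3: P = [[3]].
After inserting 5: P = [[3, 5]].
After inserting 4: P = [[3, 4], [5]].
After inserting 2: P = [[2, 4], [3], [5]].
After inserting 1: P = [[1, 4], [2], [3], [5]].

The final insertion tableau P = [[1, 4], [2], [3], [5]] has shape [2, 1, 1, 1].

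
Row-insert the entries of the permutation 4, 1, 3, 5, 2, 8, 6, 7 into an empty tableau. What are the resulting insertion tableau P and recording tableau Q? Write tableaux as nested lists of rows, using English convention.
Insert each entry of the permutation into P by Schensted row insertion, recording in Q the position of each new cell.

After inserting 4: P = [[4]].
After inserting 1: P = [[1], [4]].
After inserting 3: P = [[1, 3], [4]].
After inserting 5: P = [[1, 3, 5], [4]].
After inserting 2: P = [[1, 2, 5], [3], [4]].
After inserting 8: P = [[1, 2, 5, 8], [3], [4]].
After inserting 6: P = [[1, 2, 5, 6], [3, 8], [4]].
After inserting 7: P = [[1, 2, 5, 6, 7], [3, 8], [4]].

So P = [[1, 2, 5, 6, 7], [3, 8], [4]], Q = [[1, 3, 4, 6, 8], [2, 7], [5]].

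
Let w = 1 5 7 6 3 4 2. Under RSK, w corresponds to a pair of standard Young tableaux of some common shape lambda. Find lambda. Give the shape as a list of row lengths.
Row-insert each entry into an empty tableau.

After inserting 1: P = [[1]].
After inserting 5: P = [[1, 5]].
After inserting 7: P = [[1, 5, 7]].
After inserting 6: P = [[1, 5, 6], [7]].
After inserting 3: P = [[1, 3, 6], [5], [7]].
After inserting 4: P = [[1, 3, 4], [5, 6], [7]].
After inserting 2: P = [[1, 2, 4], [3, 6], [5], [7]].

The final insertion tableau P = [[1, 2, 4], [3, 6], [5], [7]] has shape [3, 2, 1, 1].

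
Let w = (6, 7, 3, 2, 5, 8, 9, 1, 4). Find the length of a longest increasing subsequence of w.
4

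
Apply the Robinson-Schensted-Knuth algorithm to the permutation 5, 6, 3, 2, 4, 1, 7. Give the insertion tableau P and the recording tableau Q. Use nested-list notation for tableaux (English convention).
P = [[1, 4, 7], [2, 6], [3], [5]], Q = [[1, 2, 7], [3, 5], [4], [6]]

Insert each entry of the permutation into P by Schensted row insertion, recording in Q the position of each new cell.

Insert 5: appended to row 1. P = [[5]].
Insert 6: appended to row 1. P = [[5, 6]].
Insert 3: 3 bumps 5 from row 1; 5 starts row 2. P = [[3, 6], [5]].
Insert 2: 2 bumps 3 from row 1; 3 bumps 5 from row 2; 5 starts row 3. P = [[2, 6], [3], [5]].
Insert 4: 4 bumps 6 from row 1; 6 appends to row 2. P = [[2, 4], [3, 6], [5]].
Insert 1: 1 bumps 2 from row 1; 2 bumps 3 from row 2; 3 bumps 5 from row 3; 5 starts row 4. P = [[1, 4], [2, 6], [3], [5]].
Insert 7: appended to row 1. P = [[1, 4, 7], [2, 6], [3], [5]].

So P = [[1, 4, 7], [2, 6], [3], [5]], Q = [[1, 2, 7], [3, 5], [4], [6]].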